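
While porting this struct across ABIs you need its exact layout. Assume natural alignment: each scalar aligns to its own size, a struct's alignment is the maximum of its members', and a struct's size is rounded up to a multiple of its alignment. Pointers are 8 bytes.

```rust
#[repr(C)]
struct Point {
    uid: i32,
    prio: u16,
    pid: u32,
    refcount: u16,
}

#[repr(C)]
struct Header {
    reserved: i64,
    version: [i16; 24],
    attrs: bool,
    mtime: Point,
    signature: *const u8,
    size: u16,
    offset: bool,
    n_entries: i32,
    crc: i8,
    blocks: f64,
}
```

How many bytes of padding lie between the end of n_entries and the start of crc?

0

Point: 0..4  uid  (4B, 4-aligned); 4..6  prio  (2B, 2-aligned); 6..8  -- padding (2B); 8..12  pid  (4B, 4-aligned); 12..14  refcount  (2B, 2-aligned); 14..16  -- tail padding (2B); sizeof = 16, alignof = 4
0..8  reserved  (8B, 8-aligned)
8..56  version  (48B, 2-aligned)
56..57  attrs  (1B, 1-aligned)
57..60  -- padding (3B)
60..76  mtime  (16B, 4-aligned)
76..80  -- padding (4B)
80..88  signature  (8B, 8-aligned)
88..90  size  (2B, 2-aligned)
90..91  offset  (1B, 1-aligned)
91..92  -- padding (1B)
92..96  n_entries  (4B, 4-aligned)
96..97  crc  (1B, 1-aligned)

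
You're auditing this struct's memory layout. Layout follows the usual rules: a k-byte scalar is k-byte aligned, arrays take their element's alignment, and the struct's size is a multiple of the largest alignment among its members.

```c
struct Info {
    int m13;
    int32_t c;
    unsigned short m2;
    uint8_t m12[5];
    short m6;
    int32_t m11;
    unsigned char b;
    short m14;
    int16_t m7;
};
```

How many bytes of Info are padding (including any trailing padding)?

6

@0: m13 [4B, align 4] → 4
@4: c [4B, align 4] → 8
@8: m2 [2B, align 2] → 10
@10: m12 [5B, align 1] → 15
+1 pad (align 2)
@16: m6 [2B, align 2] → 18
+2 pad (align 4)
@20: m11 [4B, align 4] → 24
@24: b [1B, align 1] → 25
+1 pad (align 2)
@26: m14 [2B, align 2] → 28
@28: m7 [2B, align 2] → 30
+2 tail pad (align 4)
size 32, align 4
data bytes 26, size 32 → padding 6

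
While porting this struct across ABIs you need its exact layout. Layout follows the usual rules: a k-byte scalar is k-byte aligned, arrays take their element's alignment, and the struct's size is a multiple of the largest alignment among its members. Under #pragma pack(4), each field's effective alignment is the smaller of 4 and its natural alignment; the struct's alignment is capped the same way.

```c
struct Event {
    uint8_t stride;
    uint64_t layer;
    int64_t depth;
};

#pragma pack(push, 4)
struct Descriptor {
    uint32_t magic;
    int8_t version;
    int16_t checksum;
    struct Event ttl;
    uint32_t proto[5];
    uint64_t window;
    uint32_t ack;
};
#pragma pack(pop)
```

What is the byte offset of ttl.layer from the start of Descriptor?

16

Event: stride at 0 (size 1, align 1) → ends 1; pad 7 to align 8 for layer; layer at 8 (size 8, align 8) → ends 16; depth at 16 (size 8, align 8) → ends 24; total 24 bytes, alignment 8
magic at 0 (size 4, align 4) → ends 4
version at 4 (size 1, align 1) → ends 5
pad 1 to align 2 for checksum
checksum at 6 (size 2, align 2) → ends 8
ttl at 8 (size 24, align 4) → ends 32
within Event: layer at 8
8 + 8 = 16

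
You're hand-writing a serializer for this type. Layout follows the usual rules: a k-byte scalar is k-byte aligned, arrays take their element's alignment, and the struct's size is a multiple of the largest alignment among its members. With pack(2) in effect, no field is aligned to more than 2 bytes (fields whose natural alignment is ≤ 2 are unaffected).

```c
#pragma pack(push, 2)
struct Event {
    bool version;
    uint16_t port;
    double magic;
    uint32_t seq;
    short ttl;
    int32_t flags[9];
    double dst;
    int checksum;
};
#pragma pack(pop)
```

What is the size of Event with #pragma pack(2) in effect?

@0: version [1B, align 1] → 1
+1 pad (align 2)
@2: port [2B, align 2] → 4
@4: magic [8B, align 2] → 12
@12: seq [4B, align 2] → 16
@16: ttl [2B, align 2] → 18
@18: flags [36B, align 2] → 54
@54: dst [8B, align 2] → 62
@62: checksum [4B, align 2] → 66
size 66, align 2

66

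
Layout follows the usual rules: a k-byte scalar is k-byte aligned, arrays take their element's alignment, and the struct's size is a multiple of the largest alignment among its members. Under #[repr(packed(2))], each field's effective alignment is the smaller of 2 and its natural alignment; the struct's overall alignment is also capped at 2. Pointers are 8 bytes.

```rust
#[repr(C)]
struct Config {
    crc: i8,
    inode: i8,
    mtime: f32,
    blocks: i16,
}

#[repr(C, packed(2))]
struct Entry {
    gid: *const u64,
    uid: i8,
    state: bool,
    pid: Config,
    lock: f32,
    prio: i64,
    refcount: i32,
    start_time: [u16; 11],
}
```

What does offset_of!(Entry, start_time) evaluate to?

Config: 0..1  crc  (1B, 1-aligned); 1..2  inode  (1B, 1-aligned); 2..4  -- padding (2B); 4..8  mtime  (4B, 4-aligned); 8..10  blocks  (2B, 2-aligned); 10..12  -- tail padding (2B); sizeof = 12, alignof = 4
0..8  gid  (8B, 2-aligned)
8..9  uid  (1B, 1-aligned)
9..10  state  (1B, 1-aligned)
10..22  pid  (12B, 2-aligned)
22..26  lock  (4B, 2-aligned)
26..34  prio  (8B, 2-aligned)
34..38  refcount  (4B, 2-aligned)
38..60  start_time  (22B, 2-aligned)

38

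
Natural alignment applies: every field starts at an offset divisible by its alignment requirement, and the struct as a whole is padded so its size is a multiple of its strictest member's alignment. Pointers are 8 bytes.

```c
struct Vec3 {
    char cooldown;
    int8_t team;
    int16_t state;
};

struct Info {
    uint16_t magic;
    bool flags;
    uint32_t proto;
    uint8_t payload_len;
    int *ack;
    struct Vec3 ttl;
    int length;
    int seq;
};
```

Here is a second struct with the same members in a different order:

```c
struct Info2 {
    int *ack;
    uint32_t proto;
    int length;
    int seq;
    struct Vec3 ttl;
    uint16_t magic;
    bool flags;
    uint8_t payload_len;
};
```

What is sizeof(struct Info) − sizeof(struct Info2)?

Vec3: 0..1  cooldown  (1B, 1-aligned); 1..2  team  (1B, 1-aligned); 2..4  state  (2B, 2-aligned); sizeof = 4, alignof = 2
0..2  magic  (2B, 2-aligned)
2..3  flags  (1B, 1-aligned)
3..4  -- padding (1B)
4..8  proto  (4B, 4-aligned)
8..9  payload_len  (1B, 1-aligned)
9..16  -- padding (7B)
16..24  ack  (8B, 8-aligned)
24..28  ttl  (4B, 2-aligned)
28..32  length  (4B, 4-aligned)
32..36  seq  (4B, 4-aligned)
36..40  -- tail padding (4B)
sizeof = 40, alignof = 8
— Info2 —
0..8  ack  (8B, 8-aligned)
8..12  proto  (4B, 4-aligned)
12..16  length  (4B, 4-aligned)
16..20  seq  (4B, 4-aligned)
20..24  ttl  (4B, 2-aligned)
24..26  magic  (2B, 2-aligned)
26..27  flags  (1B, 1-aligned)
27..28  payload_len  (1B, 1-aligned)
28..32  -- tail padding (4B)
sizeof = 32, alignof = 8
40 − 32 = 8

8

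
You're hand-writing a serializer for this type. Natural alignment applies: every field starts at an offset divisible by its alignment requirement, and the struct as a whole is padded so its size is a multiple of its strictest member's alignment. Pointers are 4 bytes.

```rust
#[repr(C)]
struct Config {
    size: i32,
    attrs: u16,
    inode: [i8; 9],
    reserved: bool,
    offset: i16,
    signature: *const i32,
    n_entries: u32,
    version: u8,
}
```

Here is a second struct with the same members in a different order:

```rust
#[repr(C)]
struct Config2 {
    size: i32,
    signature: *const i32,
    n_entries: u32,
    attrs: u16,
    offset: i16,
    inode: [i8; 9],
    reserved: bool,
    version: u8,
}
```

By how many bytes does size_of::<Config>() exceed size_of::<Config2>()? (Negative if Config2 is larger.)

4

0..4  size  (4B, 4-aligned)
4..6  attrs  (2B, 2-aligned)
6..15  inode  (9B, 1-aligned)
15..16  reserved  (1B, 1-aligned)
16..18  offset  (2B, 2-aligned)
18..20  -- padding (2B)
20..24  signature  (4B, 4-aligned)
24..28  n_entries  (4B, 4-aligned)
28..29  version  (1B, 1-aligned)
29..32  -- tail padding (3B)
sizeof = 32, alignof = 4
— Config2 —
0..4  size  (4B, 4-aligned)
4..8  signature  (4B, 4-aligned)
8..12  n_entries  (4B, 4-aligned)
12..14  attrs  (2B, 2-aligned)
14..16  offset  (2B, 2-aligned)
16..25  inode  (9B, 1-aligned)
25..26  reserved  (1B, 1-aligned)
26..27  version  (1B, 1-aligned)
27..28  -- tail padding (1B)
sizeof = 28, alignof = 4
32 − 28 = 4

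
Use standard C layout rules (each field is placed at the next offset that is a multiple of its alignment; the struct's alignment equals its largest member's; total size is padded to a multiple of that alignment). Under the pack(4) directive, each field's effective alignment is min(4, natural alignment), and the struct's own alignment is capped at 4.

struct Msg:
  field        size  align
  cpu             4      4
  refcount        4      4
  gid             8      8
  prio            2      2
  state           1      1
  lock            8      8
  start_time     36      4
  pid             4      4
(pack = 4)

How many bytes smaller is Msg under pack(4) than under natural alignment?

4

natural layout:
  cpu at 0 (size 4, align 4) → ends 4
  refcount at 4 (size 4, align 4) → ends 8
  gid at 8 (size 8, align 8) → ends 16
  prio at 16 (size 2, align 2) → ends 18
  state at 18 (size 1, align 1) → ends 19
  pad 5 to align 8 for lock
  lock at 24 (size 8, align 8) → ends 32
  start_time at 32 (size 36, align 4) → ends 68
  pid at 68 (size 4, align 4) → ends 72
  total 72 bytes, alignment 8
packed(4) layout:
  cpu at 0 (size 4, align 4) → ends 4
  refcount at 4 (size 4, align 4) → ends 8
  gid at 8 (size 8, align 4) → ends 16
  prio at 16 (size 2, align 2) → ends 18
  state at 18 (size 1, align 1) → ends 19
  pad 1 to align 4 for lock
  lock at 20 (size 8, align 4) → ends 28
  start_time at 28 (size 36, align 4) → ends 64
  pid at 64 (size 4, align 4) → ends 68
  total 68 bytes, alignment 4
72 − 68 = 4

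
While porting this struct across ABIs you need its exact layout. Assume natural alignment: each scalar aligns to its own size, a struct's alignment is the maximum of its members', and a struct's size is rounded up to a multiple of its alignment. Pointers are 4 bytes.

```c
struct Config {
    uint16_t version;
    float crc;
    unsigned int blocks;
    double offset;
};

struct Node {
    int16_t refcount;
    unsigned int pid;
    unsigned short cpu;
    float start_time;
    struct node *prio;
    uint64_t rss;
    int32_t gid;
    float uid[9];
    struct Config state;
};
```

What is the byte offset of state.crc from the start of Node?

76

Config: version at 0 (size 2, align 2) → ends 2; pad 2 to align 4 for crc; crc at 4 (size 4, align 4) → ends 8; blocks at 8 (size 4, align 4) → ends 12; pad 4 to align 8 for offset; offset at 16 (size 8, align 8) → ends 24; total 24 bytes, alignment 8
refcount at 0 (size 2, align 2) → ends 2
pad 2 to align 4 for pid
pid at 4 (size 4, align 4) → ends 8
cpu at 8 (size 2, align 2) → ends 10
pad 2 to align 4 for start_time
start_time at 12 (size 4, align 4) → ends 16
prio at 16 (size 4, align 4) → ends 20
pad 4 to align 8 for rss
rss at 24 (size 8, align 8) → ends 32
gid at 32 (size 4, align 4) → ends 36
uid at 36 (size 36, align 4) → ends 72
state at 72 (size 24, align 8) → ends 96
within Config: crc at 4
72 + 4 = 76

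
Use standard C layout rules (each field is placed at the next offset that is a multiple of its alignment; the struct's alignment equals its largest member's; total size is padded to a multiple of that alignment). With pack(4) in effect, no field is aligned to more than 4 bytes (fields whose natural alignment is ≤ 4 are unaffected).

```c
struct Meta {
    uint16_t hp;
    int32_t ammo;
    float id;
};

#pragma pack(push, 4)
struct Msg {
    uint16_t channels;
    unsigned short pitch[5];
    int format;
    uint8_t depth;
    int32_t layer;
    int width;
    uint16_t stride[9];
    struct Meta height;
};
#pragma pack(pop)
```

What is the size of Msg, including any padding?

60 bytes

Meta: hp at 0 (size 2, align 2) → ends 2; pad 2 to align 4 for ammo; ammo at 4 (size 4, align 4) → ends 8; id at 8 (size 4, align 4) → ends 12; total 12 bytes, alignment 4
channels at 0 (size 2, align 2) → ends 2
pitch at 2 (size 10, align 2) → ends 12
format at 12 (size 4, align 4) → ends 16
depth at 16 (size 1, align 1) → ends 17
pad 3 to align 4 for layer
layer at 20 (size 4, align 4) → ends 24
width at 24 (size 4, align 4) → ends 28
stride at 28 (size 18, align 2) → ends 46
pad 2 to align 4 for height
height at 48 (size 12, align 4) → ends 60
total 60 bytes, alignment 4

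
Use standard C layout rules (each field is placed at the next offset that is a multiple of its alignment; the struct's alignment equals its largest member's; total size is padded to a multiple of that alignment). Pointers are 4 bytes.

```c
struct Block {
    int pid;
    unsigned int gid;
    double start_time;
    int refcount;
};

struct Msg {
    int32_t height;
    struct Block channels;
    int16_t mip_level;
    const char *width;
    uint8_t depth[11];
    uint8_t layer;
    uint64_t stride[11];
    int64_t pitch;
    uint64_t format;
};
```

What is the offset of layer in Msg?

51

Block: @0: pid [4B, align 4] → 4; @4: gid [4B, align 4] → 8; @8: start_time [8B, align 8] → 16; @16: refcount [4B, align 4] → 20; +4 tail pad (align 8); size 24, align 8
@0: height [4B, align 4] → 4
+4 pad (align 8)
@8: channels [24B, align 8] → 32
@32: mip_level [2B, align 2] → 34
+2 pad (align 4)
@36: width [4B, align 4] → 40
@40: depth [11B, align 1] → 51
@51: layer [1B, align 1] → 52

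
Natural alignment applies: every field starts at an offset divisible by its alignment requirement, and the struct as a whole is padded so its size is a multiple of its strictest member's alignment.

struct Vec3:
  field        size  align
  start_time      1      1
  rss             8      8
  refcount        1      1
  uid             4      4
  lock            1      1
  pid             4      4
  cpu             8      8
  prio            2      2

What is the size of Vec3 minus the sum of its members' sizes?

19

@0: start_time [1B, align 1] → 1
+7 pad (align 8)
@8: rss [8B, align 8] → 16
@16: refcount [1B, align 1] → 17
+3 pad (align 4)
@20: uid [4B, align 4] → 24
@24: lock [1B, align 1] → 25
+3 pad (align 4)
@28: pid [4B, align 4] → 32
@32: cpu [8B, align 8] → 40
@40: prio [2B, align 2] → 42
+6 tail pad (align 8)
size 48, align 8
data bytes 29, size 48 → padding 19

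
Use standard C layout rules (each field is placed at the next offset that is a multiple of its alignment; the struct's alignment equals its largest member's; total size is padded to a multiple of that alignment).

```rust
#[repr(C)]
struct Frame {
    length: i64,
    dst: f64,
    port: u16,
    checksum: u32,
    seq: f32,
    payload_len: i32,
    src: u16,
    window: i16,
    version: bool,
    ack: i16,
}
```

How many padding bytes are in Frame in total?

length at 0 (size 8, align 8) → ends 8
dst at 8 (size 8, align 8) → ends 16
port at 16 (size 2, align 2) → ends 18
pad 2 to align 4 for checksum
checksum at 20 (size 4, align 4) → ends 24
seq at 24 (size 4, align 4) → ends 28
payload_len at 28 (size 4, align 4) → ends 32
src at 32 (size 2, align 2) → ends 34
window at 34 (size 2, align 2) → ends 36
version at 36 (size 1, align 1) → ends 37
pad 1 to align 2 for ack
ack at 38 (size 2, align 2) → ends 40
total 40 bytes, alignment 8
data bytes 37, size 40 → padding 3

3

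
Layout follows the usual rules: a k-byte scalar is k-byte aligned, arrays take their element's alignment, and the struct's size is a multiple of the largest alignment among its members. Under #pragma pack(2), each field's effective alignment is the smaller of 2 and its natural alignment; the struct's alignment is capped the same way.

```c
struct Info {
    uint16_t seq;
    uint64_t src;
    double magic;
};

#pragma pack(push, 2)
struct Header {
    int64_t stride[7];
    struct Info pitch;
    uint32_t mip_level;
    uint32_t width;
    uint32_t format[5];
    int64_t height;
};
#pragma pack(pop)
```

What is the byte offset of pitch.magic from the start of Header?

72

Info: @0: seq [2B, align 2] → 2; +6 pad (align 8); @8: src [8B, align 8] → 16; @16: magic [8B, align 8] → 24; size 24, align 8
@0: stride [56B, align 2] → 56
@56: pitch [24B, align 2] → 80
within Info: magic at 16
56 + 16 = 72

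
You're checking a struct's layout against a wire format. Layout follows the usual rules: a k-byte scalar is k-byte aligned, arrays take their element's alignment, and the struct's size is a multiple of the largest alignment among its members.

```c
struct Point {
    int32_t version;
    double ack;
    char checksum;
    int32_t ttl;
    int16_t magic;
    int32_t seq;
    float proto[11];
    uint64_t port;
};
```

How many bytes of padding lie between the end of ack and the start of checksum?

@0: version [4B, align 4] → 4
+4 pad (align 8)
@8: ack [8B, align 8] → 16
@16: checksum [1B, align 1] → 17

0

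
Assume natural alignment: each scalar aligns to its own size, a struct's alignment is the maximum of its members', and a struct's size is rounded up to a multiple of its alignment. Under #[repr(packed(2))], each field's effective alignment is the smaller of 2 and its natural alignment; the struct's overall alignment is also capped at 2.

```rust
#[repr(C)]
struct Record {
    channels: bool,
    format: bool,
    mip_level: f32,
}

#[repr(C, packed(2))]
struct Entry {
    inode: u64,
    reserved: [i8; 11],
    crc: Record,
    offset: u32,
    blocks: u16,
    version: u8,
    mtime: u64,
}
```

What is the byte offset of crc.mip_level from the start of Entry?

24

Record: @0: channels [1B, align 1] → 1; @1: format [1B, align 1] → 2; +2 pad (align 4); @4: mip_level [4B, align 4] → 8; size 8, align 4
@0: inode [8B, align 2] → 8
@8: reserved [11B, align 1] → 19
+1 pad (align 2)
@20: crc [8B, align 2] → 28
within Record: mip_level at 4
20 + 4 = 24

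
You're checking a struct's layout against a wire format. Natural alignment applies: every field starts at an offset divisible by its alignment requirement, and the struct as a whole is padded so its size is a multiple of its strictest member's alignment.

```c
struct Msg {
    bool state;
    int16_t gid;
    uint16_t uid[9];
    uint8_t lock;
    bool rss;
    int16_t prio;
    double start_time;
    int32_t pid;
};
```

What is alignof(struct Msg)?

8

member alignments: state=1, gid=2, uid=2, lock=1, rss=1, prio=2, start_time=8, pid=4
max = 8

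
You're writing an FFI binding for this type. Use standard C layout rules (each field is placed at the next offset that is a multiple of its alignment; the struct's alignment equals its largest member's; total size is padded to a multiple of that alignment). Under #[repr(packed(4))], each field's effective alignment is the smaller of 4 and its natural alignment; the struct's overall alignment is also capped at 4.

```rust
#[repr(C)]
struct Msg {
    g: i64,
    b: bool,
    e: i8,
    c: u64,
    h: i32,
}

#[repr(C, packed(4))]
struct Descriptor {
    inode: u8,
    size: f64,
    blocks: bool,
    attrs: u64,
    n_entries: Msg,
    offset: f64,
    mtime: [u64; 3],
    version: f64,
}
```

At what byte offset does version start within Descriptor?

88

Msg: g at 0 (size 8, align 8) → ends 8; b at 8 (size 1, align 1) → ends 9; e at 9 (size 1, align 1) → ends 10; pad 6 to align 8 for c; c at 16 (size 8, align 8) → ends 24; h at 24 (size 4, align 4) → ends 28; tail pad 4 to reach multiple of 8; total 32 bytes, alignment 8
inode at 0 (size 1, align 1) → ends 1
pad 3 to align 4 for size
size at 4 (size 8, align 4) → ends 12
blocks at 12 (size 1, align 1) → ends 13
pad 3 to align 4 for attrs
attrs at 16 (size 8, align 4) → ends 24
n_entries at 24 (size 32, align 4) → ends 56
offset at 56 (size 8, align 4) → ends 64
mtime at 64 (size 24, align 4) → ends 88
version at 88 (size 8, align 4) → ends 96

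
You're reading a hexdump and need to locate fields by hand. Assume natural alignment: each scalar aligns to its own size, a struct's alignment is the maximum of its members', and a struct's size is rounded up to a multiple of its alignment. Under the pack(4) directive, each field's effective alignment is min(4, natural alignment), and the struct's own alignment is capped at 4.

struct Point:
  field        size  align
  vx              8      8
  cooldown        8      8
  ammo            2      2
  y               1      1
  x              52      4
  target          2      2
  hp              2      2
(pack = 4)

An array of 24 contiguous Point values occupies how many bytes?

0..8  vx  (8B, 4-aligned)
8..16  cooldown  (8B, 4-aligned)
16..18  ammo  (2B, 2-aligned)
18..19  y  (1B, 1-aligned)
19..20  -- padding (1B)
20..72  x  (52B, 4-aligned)
72..74  target  (2B, 2-aligned)
74..76  hp  (2B, 2-aligned)
sizeof = 76, alignof = 4
array of 24: 24 × 76 = 1824

1824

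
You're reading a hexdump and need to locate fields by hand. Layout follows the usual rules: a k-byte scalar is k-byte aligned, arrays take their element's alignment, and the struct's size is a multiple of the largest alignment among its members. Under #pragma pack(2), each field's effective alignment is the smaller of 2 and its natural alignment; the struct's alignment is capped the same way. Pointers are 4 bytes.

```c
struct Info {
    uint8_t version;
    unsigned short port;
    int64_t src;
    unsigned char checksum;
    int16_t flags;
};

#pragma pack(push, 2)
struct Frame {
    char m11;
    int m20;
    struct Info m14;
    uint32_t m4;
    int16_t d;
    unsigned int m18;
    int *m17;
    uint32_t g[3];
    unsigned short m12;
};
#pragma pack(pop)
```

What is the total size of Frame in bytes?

Info: @0: version [1B, align 1] → 1; +1 pad (align 2); @2: port [2B, align 2] → 4; +4 pad (align 8); @8: src [8B, align 8] → 16; @16: checksum [1B, align 1] → 17; +1 pad (align 2); @18: flags [2B, align 2] → 20; +4 tail pad (align 8); size 24, align 8
@0: m11 [1B, align 1] → 1
+1 pad (align 2)
@2: m20 [4B, align 2] → 6
@6: m14 [24B, align 2] → 30
@30: m4 [4B, align 2] → 34
@34: d [2B, align 2] → 36
@36: m18 [4B, align 2] → 40
@40: m17 [4B, align 2] → 44
@44: g [12B, align 2] → 56
@56: m12 [2B, align 2] → 58
size 58, align 2

58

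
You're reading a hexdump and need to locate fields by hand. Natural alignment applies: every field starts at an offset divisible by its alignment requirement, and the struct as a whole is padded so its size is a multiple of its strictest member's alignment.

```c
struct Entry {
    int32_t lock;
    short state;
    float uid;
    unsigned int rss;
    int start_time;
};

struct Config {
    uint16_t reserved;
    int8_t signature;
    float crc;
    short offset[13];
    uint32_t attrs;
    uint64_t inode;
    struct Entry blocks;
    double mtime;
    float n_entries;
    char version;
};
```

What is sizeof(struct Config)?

88

Entry: @0: lock [4B, align 4] → 4; @4: state [2B, align 2] → 6; +2 pad (align 4); @8: uid [4B, align 4] → 12; @12: rss [4B, align 4] → 16; @16: start_time [4B, align 4] → 20; size 20, align 4
@0: reserved [2B, align 2] → 2
@2: signature [1B, align 1] → 3
+1 pad (align 4)
@4: crc [4B, align 4] → 8
@8: offset [26B, align 2] → 34
+2 pad (align 4)
@36: attrs [4B, align 4] → 40
@40: inode [8B, align 8] → 48
@48: blocks [20B, align 4] → 68
+4 pad (align 8)
@72: mtime [8B, align 8] → 80
@80: n_entries [4B, align 4] → 84
@84: version [1B, align 1] → 85
+3 tail pad (align 8)
size 88, align 8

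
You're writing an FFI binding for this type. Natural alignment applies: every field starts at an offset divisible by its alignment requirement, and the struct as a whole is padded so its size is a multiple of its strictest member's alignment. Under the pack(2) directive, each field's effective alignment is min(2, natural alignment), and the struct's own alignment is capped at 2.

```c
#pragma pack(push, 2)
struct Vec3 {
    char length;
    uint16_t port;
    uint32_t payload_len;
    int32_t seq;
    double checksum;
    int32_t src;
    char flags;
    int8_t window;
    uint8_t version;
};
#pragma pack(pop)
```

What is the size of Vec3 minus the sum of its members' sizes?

length at 0 (size 1, align 1) → ends 1
pad 1 to align 2 for port
port at 2 (size 2, align 2) → ends 4
payload_len at 4 (size 4, align 2) → ends 8
seq at 8 (size 4, align 2) → ends 12
checksum at 12 (size 8, align 2) → ends 20
src at 20 (size 4, align 2) → ends 24
flags at 24 (size 1, align 1) → ends 25
window at 25 (size 1, align 1) → ends 26
version at 26 (size 1, align 1) → ends 27
tail pad 1 to reach multiple of 2
total 28 bytes, alignment 2
data bytes 26, size 28 → padding 2

2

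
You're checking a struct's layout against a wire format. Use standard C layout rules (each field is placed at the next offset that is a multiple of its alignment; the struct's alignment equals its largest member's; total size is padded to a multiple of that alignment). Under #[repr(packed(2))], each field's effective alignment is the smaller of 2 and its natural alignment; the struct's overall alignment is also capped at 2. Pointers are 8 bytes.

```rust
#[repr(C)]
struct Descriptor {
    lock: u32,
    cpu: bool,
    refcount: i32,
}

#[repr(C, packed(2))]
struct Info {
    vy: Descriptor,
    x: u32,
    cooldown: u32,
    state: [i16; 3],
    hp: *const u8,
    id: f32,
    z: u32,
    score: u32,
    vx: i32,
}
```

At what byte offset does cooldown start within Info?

Descriptor: lock at 0 (size 4, align 4) → ends 4; cpu at 4 (size 1, align 1) → ends 5; pad 3 to align 4 for refcount; refcount at 8 (size 4, align 4) → ends 12; total 12 bytes, alignment 4
vy at 0 (size 12, align 2) → ends 12
x at 12 (size 4, align 2) → ends 16
cooldown at 16 (size 4, align 2) → ends 20

16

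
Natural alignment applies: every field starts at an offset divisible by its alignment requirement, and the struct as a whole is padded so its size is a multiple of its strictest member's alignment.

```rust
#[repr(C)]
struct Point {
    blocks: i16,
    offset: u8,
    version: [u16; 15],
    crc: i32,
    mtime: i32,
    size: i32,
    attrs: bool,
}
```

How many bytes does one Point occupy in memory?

52 bytes

@0: blocks [2B, align 2] → 2
@2: offset [1B, align 1] → 3
+1 pad (align 2)
@4: version [30B, align 2] → 34
+2 pad (align 4)
@36: crc [4B, align 4] → 40
@40: mtime [4B, align 4] → 44
@44: size [4B, align 4] → 48
@48: attrs [1B, align 1] → 49
+3 tail pad (align 4)
size 52, align 4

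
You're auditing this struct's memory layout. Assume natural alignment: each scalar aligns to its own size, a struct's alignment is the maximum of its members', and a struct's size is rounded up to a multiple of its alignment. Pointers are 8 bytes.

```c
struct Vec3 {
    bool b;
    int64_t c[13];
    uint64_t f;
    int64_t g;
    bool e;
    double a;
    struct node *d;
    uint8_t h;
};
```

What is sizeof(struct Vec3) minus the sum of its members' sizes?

21

b at 0 (size 1, align 1) → ends 1
pad 7 to align 8 for c
c at 8 (size 104, align 8) → ends 112
f at 112 (size 8, align 8) → ends 120
g at 120 (size 8, align 8) → ends 128
e at 128 (size 1, align 1) → ends 129
pad 7 to align 8 for a
a at 136 (size 8, align 8) → ends 144
d at 144 (size 8, align 8) → ends 152
h at 152 (size 1, align 1) → ends 153
tail pad 7 to reach multiple of 8
total 160 bytes, alignment 8
data bytes 139, size 160 → padding 21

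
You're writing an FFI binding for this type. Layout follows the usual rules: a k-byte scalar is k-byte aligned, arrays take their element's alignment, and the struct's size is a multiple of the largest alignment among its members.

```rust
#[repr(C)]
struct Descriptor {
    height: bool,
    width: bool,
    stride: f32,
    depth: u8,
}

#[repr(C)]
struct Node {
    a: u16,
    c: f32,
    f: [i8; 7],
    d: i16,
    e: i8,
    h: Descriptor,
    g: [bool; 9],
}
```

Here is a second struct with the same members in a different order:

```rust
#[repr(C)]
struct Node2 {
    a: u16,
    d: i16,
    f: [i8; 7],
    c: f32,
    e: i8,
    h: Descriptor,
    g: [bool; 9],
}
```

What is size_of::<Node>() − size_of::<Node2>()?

0

Descriptor: height at 0 (size 1, align 1) → ends 1; width at 1 (size 1, align 1) → ends 2; pad 2 to align 4 for stride; stride at 4 (size 4, align 4) → ends 8; depth at 8 (size 1, align 1) → ends 9; tail pad 3 to reach multiple of 4; total 12 bytes, alignment 4
a at 0 (size 2, align 2) → ends 2
pad 2 to align 4 for c
c at 4 (size 4, align 4) → ends 8
f at 8 (size 7, align 1) → ends 15
pad 1 to align 2 for d
d at 16 (size 2, align 2) → ends 18
e at 18 (size 1, align 1) → ends 19
pad 1 to align 4 for h
h at 20 (size 12, align 4) → ends 32
g at 32 (size 9, align 1) → ends 41
tail pad 3 to reach multiple of 4
total 44 bytes, alignment 4
— Node2 —
a at 0 (size 2, align 2) → ends 2
d at 2 (size 2, align 2) → ends 4
f at 4 (size 7, align 1) → ends 11
pad 1 to align 4 for c
c at 12 (size 4, align 4) → ends 16
e at 16 (size 1, align 1) → ends 17
pad 3 to align 4 for h
h at 20 (size 12, align 4) → ends 32
g at 32 (size 9, align 1) → ends 41
tail pad 3 to reach multiple of 4
total 44 bytes, alignment 4
44 − 44 = 0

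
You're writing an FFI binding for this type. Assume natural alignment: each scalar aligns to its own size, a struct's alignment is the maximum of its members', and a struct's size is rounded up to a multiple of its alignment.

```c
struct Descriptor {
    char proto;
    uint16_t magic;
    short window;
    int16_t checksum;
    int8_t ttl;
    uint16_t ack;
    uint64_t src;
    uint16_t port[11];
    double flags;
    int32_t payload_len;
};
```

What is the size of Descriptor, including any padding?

0..1  proto  (1B, 1-aligned)
1..2  -- padding (1B)
2..4  magic  (2B, 2-aligned)
4..6  window  (2B, 2-aligned)
6..8  checksum  (2B, 2-aligned)
8..9  ttl  (1B, 1-aligned)
9..10  -- padding (1B)
10..12  ack  (2B, 2-aligned)
12..16  -- padding (4B)
16..24  src  (8B, 8-aligned)
24..46  port  (22B, 2-aligned)
46..48  -- padding (2B)
48..56  flags  (8B, 8-aligned)
56..60  payload_len  (4B, 4-aligned)
60..64  -- tail padding (4B)
sizeof = 64, alignof = 8

64 bytes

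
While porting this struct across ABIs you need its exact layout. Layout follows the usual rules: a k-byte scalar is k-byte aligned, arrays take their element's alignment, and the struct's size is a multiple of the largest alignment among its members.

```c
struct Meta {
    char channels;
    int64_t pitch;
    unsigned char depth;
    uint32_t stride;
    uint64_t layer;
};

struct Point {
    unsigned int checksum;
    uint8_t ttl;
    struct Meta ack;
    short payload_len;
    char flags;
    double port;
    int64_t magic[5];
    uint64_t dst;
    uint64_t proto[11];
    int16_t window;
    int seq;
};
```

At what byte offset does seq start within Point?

196

Meta: channels at 0 (size 1, align 1) → ends 1; pad 7 to align 8 for pitch; pitch at 8 (size 8, align 8) → ends 16; depth at 16 (size 1, align 1) → ends 17; pad 3 to align 4 for stride; stride at 20 (size 4, align 4) → ends 24; layer at 24 (size 8, align 8) → ends 32; total 32 bytes, alignment 8
checksum at 0 (size 4, align 4) → ends 4
ttl at 4 (size 1, align 1) → ends 5
pad 3 to align 8 for ack
ack at 8 (size 32, align 8) → ends 40
payload_len at 40 (size 2, align 2) → ends 42
flags at 42 (size 1, align 1) → ends 43
pad 5 to align 8 for port
port at 48 (size 8, align 8) → ends 56
magic at 56 (size 40, align 8) → ends 96
dst at 96 (size 8, align 8) → ends 104
proto at 104 (size 88, align 8) → ends 192
window at 192 (size 2, align 2) → ends 194
pad 2 to align 4 for seq
seq at 196 (size 4, align 4) → ends 200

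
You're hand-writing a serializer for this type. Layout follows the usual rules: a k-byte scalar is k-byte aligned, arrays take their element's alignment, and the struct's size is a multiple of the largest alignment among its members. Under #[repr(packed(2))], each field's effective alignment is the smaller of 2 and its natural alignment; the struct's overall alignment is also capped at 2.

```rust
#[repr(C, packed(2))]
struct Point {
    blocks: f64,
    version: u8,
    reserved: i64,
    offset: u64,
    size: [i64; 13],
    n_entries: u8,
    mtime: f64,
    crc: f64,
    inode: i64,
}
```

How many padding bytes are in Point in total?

0..8  blocks  (8B, 2-aligned)
8..9  version  (1B, 1-aligned)
9..10  -- padding (1B)
10..18  reserved  (8B, 2-aligned)
18..26  offset  (8B, 2-aligned)
26..130  size  (104B, 2-aligned)
130..131  n_entries  (1B, 1-aligned)
131..132  -- padding (1B)
132..140  mtime  (8B, 2-aligned)
140..148  crc  (8B, 2-aligned)
148..156  inode  (8B, 2-aligned)
sizeof = 156, alignof = 2
data bytes 154, size 156 → padding 2

2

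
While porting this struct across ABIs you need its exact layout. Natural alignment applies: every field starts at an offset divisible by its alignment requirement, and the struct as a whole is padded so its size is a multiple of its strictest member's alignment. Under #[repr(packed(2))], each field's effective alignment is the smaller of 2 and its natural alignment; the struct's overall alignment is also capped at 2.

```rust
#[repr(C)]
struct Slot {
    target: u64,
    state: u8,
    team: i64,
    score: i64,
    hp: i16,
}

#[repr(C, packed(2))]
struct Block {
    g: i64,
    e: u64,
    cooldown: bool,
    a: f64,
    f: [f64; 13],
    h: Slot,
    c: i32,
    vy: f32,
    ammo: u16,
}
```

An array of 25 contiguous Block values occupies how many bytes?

4500

Slot: 0..8  target  (8B, 8-aligned); 8..9  state  (1B, 1-aligned); 9..16  -- padding (7B); 16..24  team  (8B, 8-aligned); 24..32  score  (8B, 8-aligned); 32..34  hp  (2B, 2-aligned); 34..40  -- tail padding (6B); sizeof = 40, alignof = 8
0..8  g  (8B, 2-aligned)
8..16  e  (8B, 2-aligned)
16..17  cooldown  (1B, 1-aligned)
17..18  -- padding (1B)
18..26  a  (8B, 2-aligned)
26..130  f  (104B, 2-aligned)
130..170  h  (40B, 2-aligned)
170..174  c  (4B, 2-aligned)
174..178  vy  (4B, 2-aligned)
178..180  ammo  (2B, 2-aligned)
sizeof = 180, alignof = 2
array of 25: 25 × 180 = 4500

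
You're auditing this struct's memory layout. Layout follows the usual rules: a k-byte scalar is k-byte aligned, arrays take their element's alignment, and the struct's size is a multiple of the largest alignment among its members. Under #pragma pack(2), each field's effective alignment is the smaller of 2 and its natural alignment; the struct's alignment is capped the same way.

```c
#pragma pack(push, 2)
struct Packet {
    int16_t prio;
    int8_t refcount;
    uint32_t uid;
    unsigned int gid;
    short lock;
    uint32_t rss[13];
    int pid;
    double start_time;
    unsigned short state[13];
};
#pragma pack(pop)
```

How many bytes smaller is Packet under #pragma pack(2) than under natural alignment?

natural layout:
  @0: prio [2B, align 2] → 2
  @2: refcount [1B, align 1] → 3
  +1 pad (align 4)
  @4: uid [4B, align 4] → 8
  @8: gid [4B, align 4] → 12
  @12: lock [2B, align 2] → 14
  +2 pad (align 4)
  @16: rss [52B, align 4] → 68
  @68: pid [4B, align 4] → 72
  @72: start_time [8B, align 8] → 80
  @80: state [26B, align 2] → 106
  +6 tail pad (align 8)
  size 112, align 8
packed(2) layout:
  @0: prio [2B, align 2] → 2
  @2: refcount [1B, align 1] → 3
  +1 pad (align 2)
  @4: uid [4B, align 2] → 8
  @8: gid [4B, align 2] → 12
  @12: lock [2B, align 2] → 14
  @14: rss [52B, align 2] → 66
  @66: pid [4B, align 2] → 70
  @70: start_time [8B, align 2] → 78
  @78: state [26B, align 2] → 104
  size 104, align 2
112 − 104 = 8

8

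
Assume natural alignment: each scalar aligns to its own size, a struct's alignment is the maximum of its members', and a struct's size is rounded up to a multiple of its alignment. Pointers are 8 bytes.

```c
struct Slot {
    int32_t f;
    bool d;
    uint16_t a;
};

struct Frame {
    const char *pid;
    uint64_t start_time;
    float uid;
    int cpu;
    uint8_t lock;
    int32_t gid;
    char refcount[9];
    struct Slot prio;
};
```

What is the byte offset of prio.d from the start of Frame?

Slot: f at 0 (size 4, align 4) → ends 4; d at 4 (size 1, align 1) → ends 5; pad 1 to align 2 for a; a at 6 (size 2, align 2) → ends 8; total 8 bytes, alignment 4
pid at 0 (size 8, align 8) → ends 8
start_time at 8 (size 8, align 8) → ends 16
uid at 16 (size 4, align 4) → ends 20
cpu at 20 (size 4, align 4) → ends 24
lock at 24 (size 1, align 1) → ends 25
pad 3 to align 4 for gid
gid at 28 (size 4, align 4) → ends 32
refcount at 32 (size 9, align 1) → ends 41
pad 3 to align 4 for prio
prio at 44 (size 8, align 4) → ends 52
within Slot: d at 4
44 + 4 = 48

48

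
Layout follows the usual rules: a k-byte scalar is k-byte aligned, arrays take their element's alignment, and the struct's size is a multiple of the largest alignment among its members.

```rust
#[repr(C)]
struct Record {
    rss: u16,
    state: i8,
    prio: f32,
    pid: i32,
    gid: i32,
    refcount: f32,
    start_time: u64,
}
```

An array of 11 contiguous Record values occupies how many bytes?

352

@0: rss [2B, align 2] → 2
@2: state [1B, align 1] → 3
+1 pad (align 4)
@4: prio [4B, align 4] → 8
@8: pid [4B, align 4] → 12
@12: gid [4B, align 4] → 16
@16: refcount [4B, align 4] → 20
+4 pad (align 8)
@24: start_time [8B, align 8] → 32
size 32, align 8
array of 11: 11 × 32 = 352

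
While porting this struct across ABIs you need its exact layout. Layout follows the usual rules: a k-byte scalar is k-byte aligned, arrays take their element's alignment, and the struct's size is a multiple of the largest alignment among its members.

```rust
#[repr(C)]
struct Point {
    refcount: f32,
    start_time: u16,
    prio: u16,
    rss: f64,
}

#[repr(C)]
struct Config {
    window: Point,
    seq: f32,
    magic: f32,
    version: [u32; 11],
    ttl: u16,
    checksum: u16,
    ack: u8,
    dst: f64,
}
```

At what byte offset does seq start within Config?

16

Point: 0..4  refcount  (4B, 4-aligned); 4..6  start_time  (2B, 2-aligned); 6..8  prio  (2B, 2-aligned); 8..16  rss  (8B, 8-aligned); sizeof = 16, alignof = 8
0..16  window  (16B, 8-aligned)
16..20  seq  (4B, 4-aligned)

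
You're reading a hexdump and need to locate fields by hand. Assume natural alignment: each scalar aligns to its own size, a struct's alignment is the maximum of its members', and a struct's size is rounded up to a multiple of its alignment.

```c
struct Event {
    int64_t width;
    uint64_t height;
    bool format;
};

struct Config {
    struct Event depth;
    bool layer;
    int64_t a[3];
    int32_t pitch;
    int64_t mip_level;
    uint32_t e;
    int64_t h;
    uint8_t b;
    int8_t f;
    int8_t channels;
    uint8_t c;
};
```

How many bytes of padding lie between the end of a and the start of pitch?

Event: @0: width [8B, align 8] → 8; @8: height [8B, align 8] → 16; @16: format [1B, align 1] → 17; +7 tail pad (align 8); size 24, align 8
@0: depth [24B, align 8] → 24
@24: layer [1B, align 1] → 25
+7 pad (align 8)
@32: a [24B, align 8] → 56
@56: pitch [4B, align 4] → 60

0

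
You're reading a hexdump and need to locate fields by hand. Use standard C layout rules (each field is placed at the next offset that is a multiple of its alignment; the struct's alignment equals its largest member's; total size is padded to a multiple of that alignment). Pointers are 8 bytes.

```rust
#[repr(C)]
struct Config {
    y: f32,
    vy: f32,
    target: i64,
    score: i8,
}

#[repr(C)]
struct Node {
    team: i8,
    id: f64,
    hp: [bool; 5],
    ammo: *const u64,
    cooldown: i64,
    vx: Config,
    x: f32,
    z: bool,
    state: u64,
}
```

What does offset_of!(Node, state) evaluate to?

Config: @0: y [4B, align 4] → 4; @4: vy [4B, align 4] → 8; @8: target [8B, align 8] → 16; @16: score [1B, align 1] → 17; +7 tail pad (align 8); size 24, align 8
@0: team [1B, align 1] → 1
+7 pad (align 8)
@8: id [8B, align 8] → 16
@16: hp [5B, align 1] → 21
+3 pad (align 8)
@24: ammo [8B, align 8] → 32
@32: cooldown [8B, align 8] → 40
@40: vx [24B, align 8] → 64
@64: x [4B, align 4] → 68
@68: z [1B, align 1] → 69
+3 pad (align 8)
@72: state [8B, align 8] → 80

72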